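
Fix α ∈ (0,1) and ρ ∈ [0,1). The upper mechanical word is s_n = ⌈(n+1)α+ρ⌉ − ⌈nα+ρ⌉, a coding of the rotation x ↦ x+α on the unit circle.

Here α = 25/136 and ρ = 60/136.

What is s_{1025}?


(n+1)α + ρ = (1026·25 + 60) / 136 = 25710/136
nα + ρ     = (1025·25 + 60) / 136 = 25685/136
⌈25710/136⌉ = 190,  ⌈25685/136⌉ = 189
s_{1025} = 190 − 189 = 1

1


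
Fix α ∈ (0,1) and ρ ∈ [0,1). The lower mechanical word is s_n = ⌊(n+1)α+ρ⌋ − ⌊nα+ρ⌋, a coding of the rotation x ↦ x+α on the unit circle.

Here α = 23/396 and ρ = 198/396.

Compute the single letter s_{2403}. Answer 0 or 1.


(n+1)α + ρ = (2404·23 + 198) / 396 = 55490/396
nα + ρ     = (2403·23 + 198) / 396 = 55467/396
⌊55490/396⌋ = 140,  ⌊55467/396⌋ = 140
s_{2403} = 140 − 140 = 0

0


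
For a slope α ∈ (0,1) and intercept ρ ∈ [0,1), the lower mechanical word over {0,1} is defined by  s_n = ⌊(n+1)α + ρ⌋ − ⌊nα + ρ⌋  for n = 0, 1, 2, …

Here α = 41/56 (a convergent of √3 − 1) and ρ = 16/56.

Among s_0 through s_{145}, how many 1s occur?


#1s = Σ_{n=0}^{145} s_n = Σ_{n=0}^{145} (⌊(n+1)α+ρ⌋ − ⌊nα+ρ⌋)
the sum telescopes: every ⌊nα+ρ⌋ with 0 < n < 146 appears once with + and once with −, leaving ⌊146α+ρ⌋ − ⌊0·α+ρ⌋
146α + ρ = (146·41 + 16) / 56 = 6002/56
ρ = 16/56
⌊6002/56⌋ = 107,  ⌊16/56⌋ = 0
#1s = 107 − 0 = 107

107


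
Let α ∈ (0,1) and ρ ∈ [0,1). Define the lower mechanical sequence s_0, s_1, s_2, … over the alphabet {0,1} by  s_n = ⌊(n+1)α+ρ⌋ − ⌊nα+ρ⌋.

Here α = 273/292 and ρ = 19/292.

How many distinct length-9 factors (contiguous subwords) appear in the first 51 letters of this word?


t_n = ⌊(n·273+19)/292⌋ for n = 0 … 51:
  n=0…9: ⌊19/292⌋=0 ⌊292/292⌋=1 ⌊565/292⌋=1 ⌊838/292⌋=2 ⌊1111/292⌋=3 ⌊1384/292⌋=4 ⌊1657/292⌋=5 ⌊1930/292⌋=6 ⌊2203/292⌋=7 ⌊2476/292⌋=8
  n=10…19: ⌊2749/292⌋=9 ⌊3022/292⌋=10 ⌊3295/292⌋=11 ⌊3568/292⌋=12 ⌊3841/292⌋=13 ⌊4114/292⌋=14 ⌊4387/292⌋=15 ⌊4660/292⌋=15 ⌊4933/292⌋=16 ⌊5206/292⌋=17
  n=20…29: ⌊5479/292⌋=18 ⌊5752/292⌋=19 ⌊6025/292⌋=20 ⌊6298/292⌋=21 ⌊6571/292⌋=22 ⌊6844/292⌋=23 ⌊7117/292⌋=24 ⌊7390/292⌋=25 ⌊7663/292⌋=26 ⌊7936/292⌋=27
  n=30…39: ⌊8209/292⌋=28 ⌊8482/292⌋=29 ⌊8755/292⌋=29 ⌊9028/292⌋=30 ⌊9301/292⌋=31 ⌊9574/292⌋=32 ⌊9847/292⌋=33 ⌊10120/292⌋=34 ⌊10393/292⌋=35 ⌊10666/292⌋=36
  n=40…49: ⌊10939/292⌋=37 ⌊11212/292⌋=38 ⌊11485/292⌋=39 ⌊11758/292⌋=40 ⌊12031/292⌋=41 ⌊12304/292⌋=42 ⌊12577/292⌋=43 ⌊12850/292⌋=44 ⌊13123/292⌋=44 ⌊13396/292⌋=45
  n=50…51: ⌊13669/292⌋=46 ⌊13942/292⌋=47
s_n = t_(n+1) − t_n for n = 0 … 50 gives
prefix = 101111111111111101111111111111101111111111111110111
slide a length-9 window over [0..8] … [42..50] (43 windows); first occurrence of each distinct factor:
  [  0..  8] 101111111
  [  1..  9] 011111111
  [  2.. 10] 111111111
  [  8.. 16] 111111110
  [  9.. 17] 111111101
  [ 10.. 18] 111111011
  [ 11.. 19] 111110111
  [ 12.. 20] 111101111
  [ 13.. 21] 111011111
  [ 14.. 22] 110111111
  (the other 33 windows repeat one of these)
distinct factors: {011111111, 101111111, 110111111, 111011111, 111101111, 111110111, 111111011, 111111101, 111111110, 111111111}
count = 10  (Sturmian bound for length 9 is 10)

10


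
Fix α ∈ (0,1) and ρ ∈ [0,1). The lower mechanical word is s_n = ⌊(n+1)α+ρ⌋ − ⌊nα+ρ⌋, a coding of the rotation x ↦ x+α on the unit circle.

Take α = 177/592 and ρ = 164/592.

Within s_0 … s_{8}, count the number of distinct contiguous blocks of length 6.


t_n = ⌊(n·177+164)/592⌋ for n = 0 … 9:
  n=0…9: ⌊164/592⌋=0 ⌊341/592⌋=0 ⌊518/592⌋=0 ⌊695/592⌋=1 ⌊872/592⌋=1 ⌊1049/592⌋=1 ⌊1226/592⌋=2 ⌊1403/592⌋=2 ⌊1580/592⌋=2 ⌊1757/592⌋=2
s_n = t_(n+1) − t_n for n = 0 … 8 gives
prefix = 001001000
slide a length-6 window over [0..5] … [3..8] (4 windows); first occurrence of each distinct factor:
  [  0..  5] 001001
  [  1..  6] 010010
  [  2..  7] 100100
  [  3..  8] 001000
distinct factors: {001000, 001001, 010010, 100100}
count = 4  (Sturmian bound for length 6 is 7)

4


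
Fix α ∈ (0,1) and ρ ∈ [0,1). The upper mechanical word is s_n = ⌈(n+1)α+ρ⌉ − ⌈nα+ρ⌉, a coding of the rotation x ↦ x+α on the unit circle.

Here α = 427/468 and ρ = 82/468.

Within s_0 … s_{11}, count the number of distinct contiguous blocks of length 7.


t_n = ⌈(n·427+82)/468⌉ for n = 0 … 12:
  n=0…9: ⌈82/468⌉=1 ⌈509/468⌉=2 ⌈936/468⌉=2 ⌈1363/468⌉=3 ⌈1790/468⌉=4 ⌈2217/468⌉=5 ⌈2644/468⌉=6 ⌈3071/468⌉=7 ⌈3498/468⌉=8 ⌈3925/468⌉=9
  n=10…12: ⌈4352/468⌉=10 ⌈4779/468⌉=11 ⌈5206/468⌉=12
s_n = t_(n+1) − t_n for n = 0 … 11 gives
prefix = 101111111111
slide a length-7 window over [0..6] … [5..11] (6 windows); first occurrence of each distinct factor:
  [  0..  6] 1011111
  [  1..  7] 0111111
  [  2..  8] 1111111
  (the other 3 windows repeat one of these)
distinct factors: {0111111, 1011111, 1111111}
count = 3  (Sturmian bound for length 7 is 8)

3


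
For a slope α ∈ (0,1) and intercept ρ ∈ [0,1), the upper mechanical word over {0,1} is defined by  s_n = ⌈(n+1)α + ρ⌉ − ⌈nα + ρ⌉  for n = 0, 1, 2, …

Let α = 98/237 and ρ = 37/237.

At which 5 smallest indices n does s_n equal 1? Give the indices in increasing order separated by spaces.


2 4 6 9 11

n=0: ⌈135/237⌉−⌈37/237⌉ = 1−1 = 0
n=1: ⌈233/237⌉−⌈135/237⌉ = 1−1 = 0
n=2: ⌈331/237⌉−⌈233/237⌉ = 2−1 = 1  ← one
n=3: ⌈429/237⌉−⌈331/237⌉ = 2−2 = 0
n=4: ⌈527/237⌉−⌈429/237⌉ = 3−2 = 1  ← one
n=5: ⌈625/237⌉−⌈527/237⌉ = 3−3 = 0
n=6: ⌈723/237⌉−⌈625/237⌉ = 4−3 = 1  ← one
n=7: ⌈821/237⌉−⌈723/237⌉ = 4−4 = 0
n=8: ⌈919/237⌉−⌈821/237⌉ = 4−4 = 0
n=9: ⌈1017/237⌉−⌈919/237⌉ = 5−4 = 1  ← one
n=10: ⌈1115/237⌉−⌈1017/237⌉ = 5−5 = 0
n=11: ⌈1213/237⌉−⌈1115/237⌉ = 6−5 = 1  ← one
positions of the first 5 ones: 2 4 6 9 11


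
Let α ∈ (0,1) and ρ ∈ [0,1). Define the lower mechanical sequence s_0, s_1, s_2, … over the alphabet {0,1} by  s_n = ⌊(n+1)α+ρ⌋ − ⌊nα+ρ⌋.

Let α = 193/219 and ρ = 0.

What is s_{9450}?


0

(n+1)α + ρ = (9451·193) / 219 = 1824043/219
nα + ρ     = (9450·193) / 219 = 1823850/219
⌊1824043/219⌋ = 8328,  ⌊1823850/219⌋ = 8328
s_{9450} = 8328 − 8328 = 0


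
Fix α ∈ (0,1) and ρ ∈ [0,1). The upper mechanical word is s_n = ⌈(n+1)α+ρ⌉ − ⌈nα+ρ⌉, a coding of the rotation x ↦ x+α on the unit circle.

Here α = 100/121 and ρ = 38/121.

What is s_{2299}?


(n+1)α + ρ = (2300·100 + 38) / 121 = 230038/121
nα + ρ     = (2299·100 + 38) / 121 = 229938/121
⌈230038/121⌉ = 1902,  ⌈229938/121⌉ = 1901
s_{2299} = 1902 − 1901 = 1

1


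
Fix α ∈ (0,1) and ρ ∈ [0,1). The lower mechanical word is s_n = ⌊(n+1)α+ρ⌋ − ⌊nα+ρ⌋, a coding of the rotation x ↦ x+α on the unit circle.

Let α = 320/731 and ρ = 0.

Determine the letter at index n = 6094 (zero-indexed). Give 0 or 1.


1

(n+1)α + ρ = (6095·320) / 731 = 1950400/731
nα + ρ     = (6094·320) / 731 = 1950080/731
⌊1950400/731⌋ = 2668,  ⌊1950080/731⌋ = 2667
s_{6094} = 2668 − 2667 = 1


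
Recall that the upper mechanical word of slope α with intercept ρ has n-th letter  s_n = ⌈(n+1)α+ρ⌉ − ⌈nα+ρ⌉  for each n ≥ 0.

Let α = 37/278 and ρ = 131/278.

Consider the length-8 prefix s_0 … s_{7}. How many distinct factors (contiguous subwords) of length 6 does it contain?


t_n = ⌈(n·37+131)/278⌉ for n = 0 … 8:
  n=0…8: ⌈131/278⌉=1 ⌈168/278⌉=1 ⌈205/278⌉=1 ⌈242/278⌉=1 ⌈279/278⌉=2 ⌈316/278⌉=2 ⌈353/278⌉=2 ⌈390/278⌉=2 ⌈427/278⌉=2
s_n = t_(n+1) − t_n for n = 0 … 7 gives
prefix = 00010000
slide a length-6 window over [0..5] … [2..7] (3 windows); first occurrence of each distinct factor:
  [  0..  5] 000100
  [  1..  6] 001000
  [  2..  7] 010000
distinct factors: {000100, 001000, 010000}
count = 3  (Sturmian bound for length 6 is 7)

3


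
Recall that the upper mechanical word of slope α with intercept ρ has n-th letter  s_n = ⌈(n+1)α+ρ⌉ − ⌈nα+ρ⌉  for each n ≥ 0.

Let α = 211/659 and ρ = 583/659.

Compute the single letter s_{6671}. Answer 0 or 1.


1

(n+1)α + ρ = (6672·211 + 583) / 659 = 1408375/659
nα + ρ     = (6671·211 + 583) / 659 = 1408164/659
⌈1408375/659⌉ = 2138,  ⌈1408164/659⌉ = 2137
s_{6671} = 2138 − 2137 = 1


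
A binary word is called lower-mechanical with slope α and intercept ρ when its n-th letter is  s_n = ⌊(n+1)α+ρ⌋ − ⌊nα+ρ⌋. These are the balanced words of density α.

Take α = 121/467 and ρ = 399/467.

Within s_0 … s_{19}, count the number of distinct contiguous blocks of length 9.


t_n = ⌊(n·121+399)/467⌋ for n = 0 … 20:
  n=0…9: ⌊399/467⌋=0 ⌊520/467⌋=1 ⌊641/467⌋=1 ⌊762/467⌋=1 ⌊883/467⌋=1 ⌊1004/467⌋=2 ⌊1125/467⌋=2 ⌊1246/467⌋=2 ⌊1367/467⌋=2 ⌊1488/467⌋=3
  n=10…19: ⌊1609/467⌋=3 ⌊1730/467⌋=3 ⌊1851/467⌋=3 ⌊1972/467⌋=4 ⌊2093/467⌋=4 ⌊2214/467⌋=4 ⌊2335/467⌋=5 ⌊2456/467⌋=5 ⌊2577/467⌋=5 ⌊2698/467⌋=5
  n=20: ⌊2819/467⌋=6
s_n = t_(n+1) − t_n for n = 0 … 19 gives
prefix = 10001000100010010001
slide a length-9 window over [0..8] … [11..19] (12 windows); first occurrence of each distinct factor:
  [  0..  8] 100010001
  [  1..  9] 000100010
  [  2.. 10] 001000100
  [  3.. 11] 010001000
  [  7.. 15] 010001001
  [  8.. 16] 100010010
  [  9.. 17] 000100100
  [ 10.. 18] 001001000
  [ 11.. 19] 010010001
  (the other 3 windows repeat one of these)
distinct factors: {000100010, 000100100, 001000100, 001001000, 010001000, 010001001, 010010001, 100010001, 100010010}
count = 9  (Sturmian bound for length 9 is 10)

9


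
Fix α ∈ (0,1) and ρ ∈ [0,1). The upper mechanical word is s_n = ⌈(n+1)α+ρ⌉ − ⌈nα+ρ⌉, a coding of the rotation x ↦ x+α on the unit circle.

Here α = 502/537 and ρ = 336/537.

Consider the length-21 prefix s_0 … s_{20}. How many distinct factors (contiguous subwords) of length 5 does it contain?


6

t_n = ⌈(n·502+336)/537⌉ for n = 0 … 21:
  n=0…9: ⌈336/537⌉=1 ⌈838/537⌉=2 ⌈1340/537⌉=3 ⌈1842/537⌉=4 ⌈2344/537⌉=5 ⌈2846/537⌉=6 ⌈3348/537⌉=7 ⌈3850/537⌉=8 ⌈4352/537⌉=9 ⌈4854/537⌉=10
  n=10…19: ⌈5356/537⌉=10 ⌈5858/537⌉=11 ⌈6360/537⌉=12 ⌈6862/537⌉=13 ⌈7364/537⌉=14 ⌈7866/537⌉=15 ⌈8368/537⌉=16 ⌈8870/537⌉=17 ⌈9372/537⌉=18 ⌈9874/537⌉=19
  n=20…21: ⌈10376/537⌉=20 ⌈10878/537⌉=21
s_n = t_(n+1) − t_n for n = 0 … 20 gives
prefix = 111111111011111111111
slide a length-5 window over [0..4] … [16..20] (17 windows); first occurrence of each distinct factor:
  [  0..  4] 11111
  [  5..  9] 11110
  [  6.. 10] 11101
  [  7.. 11] 11011
  [  8.. 12] 10111
  [  9.. 13] 01111
  (the other 11 windows repeat one of these)
distinct factors: {01111, 10111, 11011, 11101, 11110, 11111}
count = 6  (Sturmian bound for length 5 is 6)


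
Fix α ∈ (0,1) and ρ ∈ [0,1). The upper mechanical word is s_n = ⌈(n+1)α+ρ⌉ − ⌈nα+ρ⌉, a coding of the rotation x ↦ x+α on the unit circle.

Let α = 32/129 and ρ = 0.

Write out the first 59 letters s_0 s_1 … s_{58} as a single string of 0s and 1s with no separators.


n=0: ⌈(1·32)/129⌉ − ⌈(0·32)/129⌉ = ⌈32/129⌉ − ⌈0/129⌉ = 1 − 0 = 1
n=1: ⌈(2·32)/129⌉ − ⌈(1·32)/129⌉ = ⌈64/129⌉ − ⌈32/129⌉ = 1 − 1 = 0
n=2: ⌈(3·32)/129⌉ − ⌈(2·32)/129⌉ = ⌈96/129⌉ − ⌈64/129⌉ = 1 − 1 = 0
n=3: ⌈(4·32)/129⌉ − ⌈(3·32)/129⌉ = ⌈128/129⌉ − ⌈96/129⌉ = 1 − 1 = 0
n=4: ⌈(5·32)/129⌉ − ⌈(4·32)/129⌉ = ⌈160/129⌉ − ⌈128/129⌉ = 2 − 1 = 1
n=5: ⌈(6·32)/129⌉ − ⌈(5·32)/129⌉ = ⌈192/129⌉ − ⌈160/129⌉ = 2 − 2 = 0
n=6: ⌈(7·32)/129⌉ − ⌈(6·32)/129⌉ = ⌈224/129⌉ − ⌈192/129⌉ = 2 − 2 = 0
n=7: ⌈(8·32)/129⌉ − ⌈(7·32)/129⌉ = ⌈256/129⌉ − ⌈224/129⌉ = 2 − 2 = 0
n=8: ⌈(9·32)/129⌉ − ⌈(8·32)/129⌉ = ⌈288/129⌉ − ⌈256/129⌉ = 3 − 2 = 1
n=9: ⌈(10·32)/129⌉ − ⌈(9·32)/129⌉ = ⌈320/129⌉ − ⌈288/129⌉ = 3 − 3 = 0
n=10: ⌈(11·32)/129⌉ − ⌈(10·32)/129⌉ = ⌈352/129⌉ − ⌈320/129⌉ = 3 − 3 = 0
n=11: ⌈(12·32)/129⌉ − ⌈(11·32)/129⌉ = ⌈384/129⌉ − ⌈352/129⌉ = 3 − 3 = 0
n=12: ⌈(13·32)/129⌉ − ⌈(12·32)/129⌉ = ⌈416/129⌉ − ⌈384/129⌉ = 4 − 3 = 1
n=13: ⌈(14·32)/129⌉ − ⌈(13·32)/129⌉ = ⌈448/129⌉ − ⌈416/129⌉ = 4 − 4 = 0
n=14: ⌈(15·32)/129⌉ − ⌈(14·32)/129⌉ = ⌈480/129⌉ − ⌈448/129⌉ = 4 − 4 = 0
n=15: ⌈(16·32)/129⌉ − ⌈(15·32)/129⌉ = ⌈512/129⌉ − ⌈480/129⌉ = 4 − 4 = 0
n=16: ⌈(17·32)/129⌉ − ⌈(16·32)/129⌉ = ⌈544/129⌉ − ⌈512/129⌉ = 5 − 4 = 1
n=17: ⌈(18·32)/129⌉ − ⌈(17·32)/129⌉ = ⌈576/129⌉ − ⌈544/129⌉ = 5 − 5 = 0
n=18: ⌈(19·32)/129⌉ − ⌈(18·32)/129⌉ = ⌈608/129⌉ − ⌈576/129⌉ = 5 − 5 = 0
n=19: ⌈(20·32)/129⌉ − ⌈(19·32)/129⌉ = ⌈640/129⌉ − ⌈608/129⌉ = 5 − 5 = 0
n=20: ⌈(21·32)/129⌉ − ⌈(20·32)/129⌉ = ⌈672/129⌉ − ⌈640/129⌉ = 6 − 5 = 1
n=21: ⌈(22·32)/129⌉ − ⌈(21·32)/129⌉ = ⌈704/129⌉ − ⌈672/129⌉ = 6 − 6 = 0
n=22: ⌈(23·32)/129⌉ − ⌈(22·32)/129⌉ = ⌈736/129⌉ − ⌈704/129⌉ = 6 − 6 = 0
n=23: ⌈(24·32)/129⌉ − ⌈(23·32)/129⌉ = ⌈768/129⌉ − ⌈736/129⌉ = 6 − 6 = 0
n=24: ⌈(25·32)/129⌉ − ⌈(24·32)/129⌉ = ⌈800/129⌉ − ⌈768/129⌉ = 7 − 6 = 1
n=25: ⌈(26·32)/129⌉ − ⌈(25·32)/129⌉ = ⌈832/129⌉ − ⌈800/129⌉ = 7 − 7 = 0
n=26: ⌈(27·32)/129⌉ − ⌈(26·32)/129⌉ = ⌈864/129⌉ − ⌈832/129⌉ = 7 − 7 = 0
n=27: ⌈(28·32)/129⌉ − ⌈(27·32)/129⌉ = ⌈896/129⌉ − ⌈864/129⌉ = 7 − 7 = 0
n=28: ⌈(29·32)/129⌉ − ⌈(28·32)/129⌉ = ⌈928/129⌉ − ⌈896/129⌉ = 8 − 7 = 1
n=29: ⌈(30·32)/129⌉ − ⌈(29·32)/129⌉ = ⌈960/129⌉ − ⌈928/129⌉ = 8 − 8 = 0
n=30: ⌈(31·32)/129⌉ − ⌈(30·32)/129⌉ = ⌈992/129⌉ − ⌈960/129⌉ = 8 − 8 = 0
n=31: ⌈(32·32)/129⌉ − ⌈(31·32)/129⌉ = ⌈1024/129⌉ − ⌈992/129⌉ = 8 − 8 = 0
n=32: ⌈(33·32)/129⌉ − ⌈(32·32)/129⌉ = ⌈1056/129⌉ − ⌈1024/129⌉ = 9 − 8 = 1
n=33: ⌈(34·32)/129⌉ − ⌈(33·32)/129⌉ = ⌈1088/129⌉ − ⌈1056/129⌉ = 9 − 9 = 0
n=34: ⌈(35·32)/129⌉ − ⌈(34·32)/129⌉ = ⌈1120/129⌉ − ⌈1088/129⌉ = 9 − 9 = 0
n=35: ⌈(36·32)/129⌉ − ⌈(35·32)/129⌉ = ⌈1152/129⌉ − ⌈1120/129⌉ = 9 − 9 = 0
n=36: ⌈(37·32)/129⌉ − ⌈(36·32)/129⌉ = ⌈1184/129⌉ − ⌈1152/129⌉ = 10 − 9 = 1
n=37: ⌈(38·32)/129⌉ − ⌈(37·32)/129⌉ = ⌈1216/129⌉ − ⌈1184/129⌉ = 10 − 10 = 0
n=38: ⌈(39·32)/129⌉ − ⌈(38·32)/129⌉ = ⌈1248/129⌉ − ⌈1216/129⌉ = 10 − 10 = 0
n=39: ⌈(40·32)/129⌉ − ⌈(39·32)/129⌉ = ⌈1280/129⌉ − ⌈1248/129⌉ = 10 − 10 = 0
n=40: ⌈(41·32)/129⌉ − ⌈(40·32)/129⌉ = ⌈1312/129⌉ − ⌈1280/129⌉ = 11 − 10 = 1
n=41: ⌈(42·32)/129⌉ − ⌈(41·32)/129⌉ = ⌈1344/129⌉ − ⌈1312/129⌉ = 11 − 11 = 0
n=42: ⌈(43·32)/129⌉ − ⌈(42·32)/129⌉ = ⌈1376/129⌉ − ⌈1344/129⌉ = 11 − 11 = 0
n=43: ⌈(44·32)/129⌉ − ⌈(43·32)/129⌉ = ⌈1408/129⌉ − ⌈1376/129⌉ = 11 − 11 = 0
n=44: ⌈(45·32)/129⌉ − ⌈(44·32)/129⌉ = ⌈1440/129⌉ − ⌈1408/129⌉ = 12 − 11 = 1
n=45: ⌈(46·32)/129⌉ − ⌈(45·32)/129⌉ = ⌈1472/129⌉ − ⌈1440/129⌉ = 12 − 12 = 0
n=46: ⌈(47·32)/129⌉ − ⌈(46·32)/129⌉ = ⌈1504/129⌉ − ⌈1472/129⌉ = 12 − 12 = 0
n=47: ⌈(48·32)/129⌉ − ⌈(47·32)/129⌉ = ⌈1536/129⌉ − ⌈1504/129⌉ = 12 − 12 = 0
n=48: ⌈(49·32)/129⌉ − ⌈(48·32)/129⌉ = ⌈1568/129⌉ − ⌈1536/129⌉ = 13 − 12 = 1
n=49: ⌈(50·32)/129⌉ − ⌈(49·32)/129⌉ = ⌈1600/129⌉ − ⌈1568/129⌉ = 13 − 13 = 0
n=50: ⌈(51·32)/129⌉ − ⌈(50·32)/129⌉ = ⌈1632/129⌉ − ⌈1600/129⌉ = 13 − 13 = 0
n=51: ⌈(52·32)/129⌉ − ⌈(51·32)/129⌉ = ⌈1664/129⌉ − ⌈1632/129⌉ = 13 − 13 = 0
n=52: ⌈(53·32)/129⌉ − ⌈(52·32)/129⌉ = ⌈1696/129⌉ − ⌈1664/129⌉ = 14 − 13 = 1
n=53: ⌈(54·32)/129⌉ − ⌈(53·32)/129⌉ = ⌈1728/129⌉ − ⌈1696/129⌉ = 14 − 14 = 0
n=54: ⌈(55·32)/129⌉ − ⌈(54·32)/129⌉ = ⌈1760/129⌉ − ⌈1728/129⌉ = 14 − 14 = 0
n=55: ⌈(56·32)/129⌉ − ⌈(55·32)/129⌉ = ⌈1792/129⌉ − ⌈1760/129⌉ = 14 − 14 = 0
n=56: ⌈(57·32)/129⌉ − ⌈(56·32)/129⌉ = ⌈1824/129⌉ − ⌈1792/129⌉ = 15 − 14 = 1
n=57: ⌈(58·32)/129⌉ − ⌈(57·32)/129⌉ = ⌈1856/129⌉ − ⌈1824/129⌉ = 15 − 15 = 0
n=58: ⌈(59·32)/129⌉ − ⌈(58·32)/129⌉ = ⌈1888/129⌉ − ⌈1856/129⌉ = 15 − 15 = 0

10001000100010001000100010001000100010001000100010001000100


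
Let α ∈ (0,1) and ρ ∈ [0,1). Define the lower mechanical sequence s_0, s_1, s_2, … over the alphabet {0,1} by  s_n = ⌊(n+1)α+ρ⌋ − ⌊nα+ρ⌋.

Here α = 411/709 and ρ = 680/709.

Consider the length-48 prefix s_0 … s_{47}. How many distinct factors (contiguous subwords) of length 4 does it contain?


5

t_n = ⌊(n·411+680)/709⌋ for n = 0 … 48:
  n=0…9: ⌊680/709⌋=0 ⌊1091/709⌋=1 ⌊1502/709⌋=2 ⌊1913/709⌋=2 ⌊2324/709⌋=3 ⌊2735/709⌋=3 ⌊3146/709⌋=4 ⌊3557/709⌋=5 ⌊3968/709⌋=5 ⌊4379/709⌋=6
  n=10…19: ⌊4790/709⌋=6 ⌊5201/709⌋=7 ⌊5612/709⌋=7 ⌊6023/709⌋=8 ⌊6434/709⌋=9 ⌊6845/709⌋=9 ⌊7256/709⌋=10 ⌊7667/709⌋=10 ⌊8078/709⌋=11 ⌊8489/709⌋=11
  n=20…29: ⌊8900/709⌋=12 ⌊9311/709⌋=13 ⌊9722/709⌋=13 ⌊10133/709⌋=14 ⌊10544/709⌋=14 ⌊10955/709⌋=15 ⌊11366/709⌋=16 ⌊11777/709⌋=16 ⌊12188/709⌋=17 ⌊12599/709⌋=17
  n=30…39: ⌊13010/709⌋=18 ⌊13421/709⌋=18 ⌊13832/709⌋=19 ⌊14243/709⌋=20 ⌊14654/709⌋=20 ⌊15065/709⌋=21 ⌊15476/709⌋=21 ⌊15887/709⌋=22 ⌊16298/709⌋=22 ⌊16709/709⌋=23
  n=40…48: ⌊17120/709⌋=24 ⌊17531/709⌋=24 ⌊17942/709⌋=25 ⌊18353/709⌋=25 ⌊18764/709⌋=26 ⌊19175/709⌋=27 ⌊19586/709⌋=27 ⌊19997/709⌋=28 ⌊20408/709⌋=28
s_n = t_(n+1) − t_n for n = 0 … 47 gives
prefix = 110101101010110101011010110101011010101101011010
slide a length-4 window over [0..3] … [44..47] (45 windows); first occurrence of each distinct factor:
  [  0..  3] 1101
  [  1..  4] 1010
  [  2..  5] 0101
  [  3..  6] 1011
  [  4..  7] 0110
  (the other 40 windows repeat one of these)
distinct factors: {0101, 0110, 1010, 1011, 1101}
count = 5  (Sturmian bound for length 4 is 5)


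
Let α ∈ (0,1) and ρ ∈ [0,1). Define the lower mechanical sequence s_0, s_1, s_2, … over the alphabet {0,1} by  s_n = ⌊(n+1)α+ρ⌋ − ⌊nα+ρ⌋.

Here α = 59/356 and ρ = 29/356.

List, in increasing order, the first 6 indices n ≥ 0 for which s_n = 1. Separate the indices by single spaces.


n=0: ⌊88/356⌋−⌊29/356⌋ = 0−0 = 0
n=1: ⌊147/356⌋−⌊88/356⌋ = 0−0 = 0
n=2: ⌊206/356⌋−⌊147/356⌋ = 0−0 = 0
n=3: ⌊265/356⌋−⌊206/356⌋ = 0−0 = 0
n=4: ⌊324/356⌋−⌊265/356⌋ = 0−0 = 0
n=5: ⌊383/356⌋−⌊324/356⌋ = 1−0 = 1  ← one
n=6: ⌊442/356⌋−⌊383/356⌋ = 1−1 = 0
n=7: ⌊501/356⌋−⌊442/356⌋ = 1−1 = 0
n=8: ⌊560/356⌋−⌊501/356⌋ = 1−1 = 0
n=9: ⌊619/356⌋−⌊560/356⌋ = 1−1 = 0
n=10: ⌊678/356⌋−⌊619/356⌋ = 1−1 = 0
n=11: ⌊737/356⌋−⌊678/356⌋ = 2−1 = 1  ← one
n=12: ⌊796/356⌋−⌊737/356⌋ = 2−2 = 0
n=13: ⌊855/356⌋−⌊796/356⌋ = 2−2 = 0
n=14: ⌊914/356⌋−⌊855/356⌋ = 2−2 = 0
n=15: ⌊973/356⌋−⌊914/356⌋ = 2−2 = 0
n=16: ⌊1032/356⌋−⌊973/356⌋ = 2−2 = 0
n=17: ⌊1091/356⌋−⌊1032/356⌋ = 3−2 = 1  ← one
n=18: ⌊1150/356⌋−⌊1091/356⌋ = 3−3 = 0
n=19: ⌊1209/356⌋−⌊1150/356⌋ = 3−3 = 0
n=20: ⌊1268/356⌋−⌊1209/356⌋ = 3−3 = 0
n=21: ⌊1327/356⌋−⌊1268/356⌋ = 3−3 = 0
n=22: ⌊1386/356⌋−⌊1327/356⌋ = 3−3 = 0
n=23: ⌊1445/356⌋−⌊1386/356⌋ = 4−3 = 1  ← one
n=24: ⌊1504/356⌋−⌊1445/356⌋ = 4−4 = 0
n=25: ⌊1563/356⌋−⌊1504/356⌋ = 4−4 = 0
n=26: ⌊1622/356⌋−⌊1563/356⌋ = 4−4 = 0
n=27: ⌊1681/356⌋−⌊1622/356⌋ = 4−4 = 0
n=28: ⌊1740/356⌋−⌊1681/356⌋ = 4−4 = 0
n=29: ⌊1799/356⌋−⌊1740/356⌋ = 5−4 = 1  ← one
n=30: ⌊1858/356⌋−⌊1799/356⌋ = 5−5 = 0
n=31: ⌊1917/356⌋−⌊1858/356⌋ = 5−5 = 0
n=32: ⌊1976/356⌋−⌊1917/356⌋ = 5−5 = 0
n=33: ⌊2035/356⌋−⌊1976/356⌋ = 5−5 = 0
n=34: ⌊2094/356⌋−⌊2035/356⌋ = 5−5 = 0
n=35: ⌊2153/356⌋−⌊2094/356⌋ = 6−5 = 1  ← one
positions of the first 6 ones: 5 11 17 23 29 35

5 11 17 23 29 35


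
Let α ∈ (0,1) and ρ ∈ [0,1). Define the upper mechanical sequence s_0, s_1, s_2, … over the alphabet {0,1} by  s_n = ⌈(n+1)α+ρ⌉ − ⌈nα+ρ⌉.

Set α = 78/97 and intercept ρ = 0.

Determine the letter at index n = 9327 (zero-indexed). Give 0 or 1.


(n+1)α + ρ = (9328·78) / 97 = 727584/97
nα + ρ     = (9327·78) / 97 = 727506/97
⌈727584/97⌉ = 7501,  ⌈727506/97⌉ = 7501
s_{9327} = 7501 − 7501 = 0

0


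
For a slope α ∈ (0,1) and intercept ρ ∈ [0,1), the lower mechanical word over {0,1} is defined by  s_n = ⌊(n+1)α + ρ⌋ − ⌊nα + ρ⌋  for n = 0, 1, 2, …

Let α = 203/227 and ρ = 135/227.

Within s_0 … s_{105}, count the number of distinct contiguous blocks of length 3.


4

t_n = ⌊(n·203+135)/227⌋ for n = 0 … 106:
  n=0…9: ⌊135/227⌋=0 ⌊338/227⌋=1 ⌊541/227⌋=2 ⌊744/227⌋=3 ⌊947/227⌋=4 ⌊1150/227⌋=5 ⌊1353/227⌋=5 ⌊1556/227⌋=6 ⌊1759/227⌋=7 ⌊1962/227⌋=8
  n=10…19: ⌊2165/227⌋=9 ⌊2368/227⌋=10 ⌊2571/227⌋=11 ⌊2774/227⌋=12 ⌊2977/227⌋=13 ⌊3180/227⌋=14 ⌊3383/227⌋=14 ⌊3586/227⌋=15 ⌊3789/227⌋=16 ⌊3992/227⌋=17
  n=20…29: ⌊4195/227⌋=18 ⌊4398/227⌋=19 ⌊4601/227⌋=20 ⌊4804/227⌋=21 ⌊5007/227⌋=22 ⌊5210/227⌋=22 ⌊5413/227⌋=23 ⌊5616/227⌋=24 ⌊5819/227⌋=25 ⌊6022/227⌋=26
  n=30…39: ⌊6225/227⌋=27 ⌊6428/227⌋=28 ⌊6631/227⌋=29 ⌊6834/227⌋=30 ⌊7037/227⌋=31 ⌊7240/227⌋=31 ⌊7443/227⌋=32 ⌊7646/227⌋=33 ⌊7849/227⌋=34 ⌊8052/227⌋=35
  n=40…49: ⌊8255/227⌋=36 ⌊8458/227⌋=37 ⌊8661/227⌋=38 ⌊8864/227⌋=39 ⌊9067/227⌋=39 ⌊9270/227⌋=40 ⌊9473/227⌋=41 ⌊9676/227⌋=42 ⌊9879/227⌋=43 ⌊10082/227⌋=44
  n=50…59: ⌊10285/227⌋=45 ⌊10488/227⌋=46 ⌊10691/227⌋=47 ⌊10894/227⌋=47 ⌊11097/227⌋=48 ⌊11300/227⌋=49 ⌊11503/227⌋=50 ⌊11706/227⌋=51 ⌊11909/227⌋=52 ⌊12112/227⌋=53
  n=60…69: ⌊12315/227⌋=54 ⌊12518/227⌋=55 ⌊12721/227⌋=56 ⌊12924/227⌋=56 ⌊13127/227⌋=57 ⌊13330/227⌋=58 ⌊13533/227⌋=59 ⌊13736/227⌋=60 ⌊13939/227⌋=61 ⌊14142/227⌋=62
  n=70…79: ⌊14345/227⌋=63 ⌊14548/227⌋=64 ⌊14751/227⌋=64 ⌊14954/227⌋=65 ⌊15157/227⌋=66 ⌊15360/227⌋=67 ⌊15563/227⌋=68 ⌊15766/227⌋=69 ⌊15969/227⌋=70 ⌊16172/227⌋=71
  n=80…89: ⌊16375/227⌋=72 ⌊16578/227⌋=73 ⌊16781/227⌋=73 ⌊16984/227⌋=74 ⌊17187/227⌋=75 ⌊17390/227⌋=76 ⌊17593/227⌋=77 ⌊17796/227⌋=78 ⌊17999/227⌋=79 ⌊18202/227⌋=80
  n=90…99: ⌊18405/227⌋=81 ⌊18608/227⌋=81 ⌊18811/227⌋=82 ⌊19014/227⌋=83 ⌊19217/227⌋=84 ⌊19420/227⌋=85 ⌊19623/227⌋=86 ⌊19826/227⌋=87 ⌊20029/227⌋=88 ⌊20232/227⌋=89
  n=100…106: ⌊20435/227⌋=90 ⌊20638/227⌋=90 ⌊20841/227⌋=91 ⌊21044/227⌋=92 ⌊21247/227⌋=93 ⌊21450/227⌋=94 ⌊21653/227⌋=95
s_n = t_(n+1) − t_n for n = 0 … 105 gives
prefix = 1111101111111110111111110111111111011111111011111111011111111101111111101111111110111111110111111111011111
slide a length-3 window over [0..2] … [103..105] (104 windows); first occurrence of each distinct factor:
  [  0..  2] 111
  [  3..  5] 110
  [  4..  6] 101
  [  5..  7] 011
  (the other 100 windows repeat one of these)
distinct factors: {011, 101, 110, 111}
count = 4  (Sturmian bound for length 3 is 4)


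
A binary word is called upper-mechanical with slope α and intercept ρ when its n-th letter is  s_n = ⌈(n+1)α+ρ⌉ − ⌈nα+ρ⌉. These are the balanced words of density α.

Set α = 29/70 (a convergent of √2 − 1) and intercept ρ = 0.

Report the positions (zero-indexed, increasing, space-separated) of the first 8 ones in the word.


0 2 4 7 9 12 14 16

n=0: ⌈29/70⌉−⌈0/70⌉ = 1−0 = 1  ← one
n=1: ⌈58/70⌉−⌈29/70⌉ = 1−1 = 0
n=2: ⌈87/70⌉−⌈58/70⌉ = 2−1 = 1  ← one
n=3: ⌈116/70⌉−⌈87/70⌉ = 2−2 = 0
n=4: ⌈145/70⌉−⌈116/70⌉ = 3−2 = 1  ← one
n=5: ⌈174/70⌉−⌈145/70⌉ = 3−3 = 0
n=6: ⌈203/70⌉−⌈174/70⌉ = 3−3 = 0
n=7: ⌈232/70⌉−⌈203/70⌉ = 4−3 = 1  ← one
n=8: ⌈261/70⌉−⌈232/70⌉ = 4−4 = 0
n=9: ⌈290/70⌉−⌈261/70⌉ = 5−4 = 1  ← one
n=10: ⌈319/70⌉−⌈290/70⌉ = 5−5 = 0
n=11: ⌈348/70⌉−⌈319/70⌉ = 5−5 = 0
n=12: ⌈377/70⌉−⌈348/70⌉ = 6−5 = 1  ← one
n=13: ⌈406/70⌉−⌈377/70⌉ = 6−6 = 0
n=14: ⌈435/70⌉−⌈406/70⌉ = 7−6 = 1  ← one
n=15: ⌈464/70⌉−⌈435/70⌉ = 7−7 = 0
n=16: ⌈493/70⌉−⌈464/70⌉ = 8−7 = 1  ← one
positions of the first 8 ones: 0 2 4 7 9 12 14 16


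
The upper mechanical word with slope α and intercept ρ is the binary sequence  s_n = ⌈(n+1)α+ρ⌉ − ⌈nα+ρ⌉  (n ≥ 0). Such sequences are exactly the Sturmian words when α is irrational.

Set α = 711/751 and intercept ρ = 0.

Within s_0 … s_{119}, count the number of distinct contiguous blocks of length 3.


t_n = ⌈(n·711)/751⌉ for n = 0 … 120:
  n=0…9: ⌈0/751⌉=0 ⌈711/751⌉=1 ⌈1422/751⌉=2 ⌈2133/751⌉=3 ⌈2844/751⌉=4 ⌈3555/751⌉=5 ⌈4266/751⌉=6 ⌈4977/751⌉=7 ⌈5688/751⌉=8 ⌈6399/751⌉=9
  n=10…19: ⌈7110/751⌉=10 ⌈7821/751⌉=11 ⌈8532/751⌉=12 ⌈9243/751⌉=13 ⌈9954/751⌉=14 ⌈10665/751⌉=15 ⌈11376/751⌉=16 ⌈12087/751⌉=17 ⌈12798/751⌉=18 ⌈13509/751⌉=18
  n=20…29: ⌈14220/751⌉=19 ⌈14931/751⌉=20 ⌈15642/751⌉=21 ⌈16353/751⌉=22 ⌈17064/751⌉=23 ⌈17775/751⌉=24 ⌈18486/751⌉=25 ⌈19197/751⌉=26 ⌈19908/751⌉=27 ⌈20619/751⌉=28
  n=30…39: ⌈21330/751⌉=29 ⌈22041/751⌉=30 ⌈22752/751⌉=31 ⌈23463/751⌉=32 ⌈24174/751⌉=33 ⌈24885/751⌉=34 ⌈25596/751⌉=35 ⌈26307/751⌉=36 ⌈27018/751⌉=36 ⌈27729/751⌉=37
  n=40…49: ⌈28440/751⌉=38 ⌈29151/751⌉=39 ⌈29862/751⌉=40 ⌈30573/751⌉=41 ⌈31284/751⌉=42 ⌈31995/751⌉=43 ⌈32706/751⌉=44 ⌈33417/751⌉=45 ⌈34128/751⌉=46 ⌈34839/751⌉=47
  n=50…59: ⌈35550/751⌉=48 ⌈36261/751⌉=49 ⌈36972/751⌉=50 ⌈37683/751⌉=51 ⌈38394/751⌉=52 ⌈39105/751⌉=53 ⌈39816/751⌉=54 ⌈40527/751⌉=54 ⌈41238/751⌉=55 ⌈41949/751⌉=56
  n=60…69: ⌈42660/751⌉=57 ⌈43371/751⌉=58 ⌈44082/751⌉=59 ⌈44793/751⌉=60 ⌈45504/751⌉=61 ⌈46215/751⌉=62 ⌈46926/751⌉=63 ⌈47637/751⌉=64 ⌈48348/751⌉=65 ⌈49059/751⌉=66
  n=70…79: ⌈49770/751⌉=67 ⌈50481/751⌉=68 ⌈51192/751⌉=69 ⌈51903/751⌉=70 ⌈52614/751⌉=71 ⌈53325/751⌉=72 ⌈54036/751⌉=72 ⌈54747/751⌉=73 ⌈55458/751⌉=74 ⌈56169/751⌉=75
  n=80…89: ⌈56880/751⌉=76 ⌈57591/751⌉=77 ⌈58302/751⌉=78 ⌈59013/751⌉=79 ⌈59724/751⌉=80 ⌈60435/751⌉=81 ⌈61146/751⌉=82 ⌈61857/751⌉=83 ⌈62568/751⌉=84 ⌈63279/751⌉=85
  n=90…99: ⌈63990/751⌉=86 ⌈64701/751⌉=87 ⌈65412/751⌉=88 ⌈66123/751⌉=89 ⌈66834/751⌉=89 ⌈67545/751⌉=90 ⌈68256/751⌉=91 ⌈68967/751⌉=92 ⌈69678/751⌉=93 ⌈70389/751⌉=94
  n=100…109: ⌈71100/751⌉=95 ⌈71811/751⌉=96 ⌈72522/751⌉=97 ⌈73233/751⌉=98 ⌈73944/751⌉=99 ⌈74655/751⌉=100 ⌈75366/751⌉=101 ⌈76077/751⌉=102 ⌈76788/751⌉=103 ⌈77499/751⌉=104
  n=110…119: ⌈78210/751⌉=105 ⌈78921/751⌉=106 ⌈79632/751⌉=107 ⌈80343/751⌉=107 ⌈81054/751⌉=108 ⌈81765/751⌉=109 ⌈82476/751⌉=110 ⌈83187/751⌉=111 ⌈83898/751⌉=112 ⌈84609/751⌉=113
  n=120: ⌈85320/751⌉=114
s_n = t_(n+1) − t_n for n = 0 … 119 gives
prefix = 111111111111111111011111111111111111101111111111111111110111111111111111111011111111111111111011111111111111111101111111
slide a length-3 window over [0..2] … [117..119] (118 windows); first occurrence of each distinct factor:
  [  0..  2] 111
  [ 16.. 18] 110
  [ 17.. 19] 101
  [ 18.. 20] 011
  (the other 114 windows repeat one of these)
distinct factors: {011, 101, 110, 111}
count = 4  (Sturmian bound for length 3 is 4)

4


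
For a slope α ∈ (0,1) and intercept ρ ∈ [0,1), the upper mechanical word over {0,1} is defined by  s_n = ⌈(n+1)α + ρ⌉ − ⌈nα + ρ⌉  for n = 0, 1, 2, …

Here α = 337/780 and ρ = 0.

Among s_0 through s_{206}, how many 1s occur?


#1s = Σ_{n=0}^{206} s_n = Σ_{n=0}^{206} (⌈(n+1)α+ρ⌉ − ⌈nα+ρ⌉)
the sum telescopes: every ⌈nα+ρ⌉ with 0 < n < 207 appears once with + and once with −, leaving ⌈207α+ρ⌉ − ⌈0·α+ρ⌉
207α + ρ = (207·337) / 780 = 69759/780
ρ = 0/780
⌈69759/780⌉ = 90,  ⌈0/780⌉ = 0
#1s = 90 − 0 = 90

90


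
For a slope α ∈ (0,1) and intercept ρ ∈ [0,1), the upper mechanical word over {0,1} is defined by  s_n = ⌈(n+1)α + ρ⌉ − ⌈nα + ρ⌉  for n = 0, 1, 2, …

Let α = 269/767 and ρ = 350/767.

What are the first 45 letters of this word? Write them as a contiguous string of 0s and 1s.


010010010010100100100100100100101001001001001

n=0: ⌈(1·269+350)/767⌉ − ⌈(0·269+350)/767⌉ = ⌈619/767⌉ − ⌈350/767⌉ = 1 − 1 = 0
n=1: ⌈(2·269+350)/767⌉ − ⌈(1·269+350)/767⌉ = ⌈888/767⌉ − ⌈619/767⌉ = 2 − 1 = 1
n=2: ⌈(3·269+350)/767⌉ − ⌈(2·269+350)/767⌉ = ⌈1157/767⌉ − ⌈888/767⌉ = 2 − 2 = 0
n=3: ⌈(4·269+350)/767⌉ − ⌈(3·269+350)/767⌉ = ⌈1426/767⌉ − ⌈1157/767⌉ = 2 − 2 = 0
n=4: ⌈(5·269+350)/767⌉ − ⌈(4·269+350)/767⌉ = ⌈1695/767⌉ − ⌈1426/767⌉ = 3 − 2 = 1
n=5: ⌈(6·269+350)/767⌉ − ⌈(5·269+350)/767⌉ = ⌈1964/767⌉ − ⌈1695/767⌉ = 3 − 3 = 0
n=6: ⌈(7·269+350)/767⌉ − ⌈(6·269+350)/767⌉ = ⌈2233/767⌉ − ⌈1964/767⌉ = 3 − 3 = 0
n=7: ⌈(8·269+350)/767⌉ − ⌈(7·269+350)/767⌉ = ⌈2502/767⌉ − ⌈2233/767⌉ = 4 − 3 = 1
n=8: ⌈(9·269+350)/767⌉ − ⌈(8·269+350)/767⌉ = ⌈2771/767⌉ − ⌈2502/767⌉ = 4 − 4 = 0
n=9: ⌈(10·269+350)/767⌉ − ⌈(9·269+350)/767⌉ = ⌈3040/767⌉ − ⌈2771/767⌉ = 4 − 4 = 0
n=10: ⌈(11·269+350)/767⌉ − ⌈(10·269+350)/767⌉ = ⌈3309/767⌉ − ⌈3040/767⌉ = 5 − 4 = 1
n=11: ⌈(12·269+350)/767⌉ − ⌈(11·269+350)/767⌉ = ⌈3578/767⌉ − ⌈3309/767⌉ = 5 − 5 = 0
n=12: ⌈(13·269+350)/767⌉ − ⌈(12·269+350)/767⌉ = ⌈3847/767⌉ − ⌈3578/767⌉ = 6 − 5 = 1
n=13: ⌈(14·269+350)/767⌉ − ⌈(13·269+350)/767⌉ = ⌈4116/767⌉ − ⌈3847/767⌉ = 6 − 6 = 0
n=14: ⌈(15·269+350)/767⌉ − ⌈(14·269+350)/767⌉ = ⌈4385/767⌉ − ⌈4116/767⌉ = 6 − 6 = 0
n=15: ⌈(16·269+350)/767⌉ − ⌈(15·269+350)/767⌉ = ⌈4654/767⌉ − ⌈4385/767⌉ = 7 − 6 = 1
n=16: ⌈(17·269+350)/767⌉ − ⌈(16·269+350)/767⌉ = ⌈4923/767⌉ − ⌈4654/767⌉ = 7 − 7 = 0
n=17: ⌈(18·269+350)/767⌉ − ⌈(17·269+350)/767⌉ = ⌈5192/767⌉ − ⌈4923/767⌉ = 7 − 7 = 0
n=18: ⌈(19·269+350)/767⌉ − ⌈(18·269+350)/767⌉ = ⌈5461/767⌉ − ⌈5192/767⌉ = 8 − 7 = 1
n=19: ⌈(20·269+350)/767⌉ − ⌈(19·269+350)/767⌉ = ⌈5730/767⌉ − ⌈5461/767⌉ = 8 − 8 = 0
n=20: ⌈(21·269+350)/767⌉ − ⌈(20·269+350)/767⌉ = ⌈5999/767⌉ − ⌈5730/767⌉ = 8 − 8 = 0
n=21: ⌈(22·269+350)/767⌉ − ⌈(21·269+350)/767⌉ = ⌈6268/767⌉ − ⌈5999/767⌉ = 9 − 8 = 1
n=22: ⌈(23·269+350)/767⌉ − ⌈(22·269+350)/767⌉ = ⌈6537/767⌉ − ⌈6268/767⌉ = 9 − 9 = 0
n=23: ⌈(24·269+350)/767⌉ − ⌈(23·269+350)/767⌉ = ⌈6806/767⌉ − ⌈6537/767⌉ = 9 − 9 = 0
n=24: ⌈(25·269+350)/767⌉ − ⌈(24·269+350)/767⌉ = ⌈7075/767⌉ − ⌈6806/767⌉ = 10 − 9 = 1
n=25: ⌈(26·269+350)/767⌉ − ⌈(25·269+350)/767⌉ = ⌈7344/767⌉ − ⌈7075/767⌉ = 10 − 10 = 0
n=26: ⌈(27·269+350)/767⌉ − ⌈(26·269+350)/767⌉ = ⌈7613/767⌉ − ⌈7344/767⌉ = 10 − 10 = 0
n=27: ⌈(28·269+350)/767⌉ − ⌈(27·269+350)/767⌉ = ⌈7882/767⌉ − ⌈7613/767⌉ = 11 − 10 = 1
n=28: ⌈(29·269+350)/767⌉ − ⌈(28·269+350)/767⌉ = ⌈8151/767⌉ − ⌈7882/767⌉ = 11 − 11 = 0
n=29: ⌈(30·269+350)/767⌉ − ⌈(29·269+350)/767⌉ = ⌈8420/767⌉ − ⌈8151/767⌉ = 11 − 11 = 0
n=30: ⌈(31·269+350)/767⌉ − ⌈(30·269+350)/767⌉ = ⌈8689/767⌉ − ⌈8420/767⌉ = 12 − 11 = 1
n=31: ⌈(32·269+350)/767⌉ − ⌈(31·269+350)/767⌉ = ⌈8958/767⌉ − ⌈8689/767⌉ = 12 − 12 = 0
n=32: ⌈(33·269+350)/767⌉ − ⌈(32·269+350)/767⌉ = ⌈9227/767⌉ − ⌈8958/767⌉ = 13 − 12 = 1
n=33: ⌈(34·269+350)/767⌉ − ⌈(33·269+350)/767⌉ = ⌈9496/767⌉ − ⌈9227/767⌉ = 13 − 13 = 0
n=34: ⌈(35·269+350)/767⌉ − ⌈(34·269+350)/767⌉ = ⌈9765/767⌉ − ⌈9496/767⌉ = 13 − 13 = 0
n=35: ⌈(36·269+350)/767⌉ − ⌈(35·269+350)/767⌉ = ⌈10034/767⌉ − ⌈9765/767⌉ = 14 − 13 = 1
n=36: ⌈(37·269+350)/767⌉ − ⌈(36·269+350)/767⌉ = ⌈10303/767⌉ − ⌈10034/767⌉ = 14 − 14 = 0
n=37: ⌈(38·269+350)/767⌉ − ⌈(37·269+350)/767⌉ = ⌈10572/767⌉ − ⌈10303/767⌉ = 14 − 14 = 0
n=38: ⌈(39·269+350)/767⌉ − ⌈(38·269+350)/767⌉ = ⌈10841/767⌉ − ⌈10572/767⌉ = 15 − 14 = 1
n=39: ⌈(40·269+350)/767⌉ − ⌈(39·269+350)/767⌉ = ⌈11110/767⌉ − ⌈10841/767⌉ = 15 − 15 = 0
n=40: ⌈(41·269+350)/767⌉ − ⌈(40·269+350)/767⌉ = ⌈11379/767⌉ − ⌈11110/767⌉ = 15 − 15 = 0
n=41: ⌈(42·269+350)/767⌉ − ⌈(41·269+350)/767⌉ = ⌈11648/767⌉ − ⌈11379/767⌉ = 16 − 15 = 1
n=42: ⌈(43·269+350)/767⌉ − ⌈(42·269+350)/767⌉ = ⌈11917/767⌉ − ⌈11648/767⌉ = 16 − 16 = 0
n=43: ⌈(44·269+350)/767⌉ − ⌈(43·269+350)/767⌉ = ⌈12186/767⌉ − ⌈11917/767⌉ = 16 − 16 = 0
n=44: ⌈(45·269+350)/767⌉ − ⌈(44·269+350)/767⌉ = ⌈12455/767⌉ − ⌈12186/767⌉ = 17 − 16 = 1


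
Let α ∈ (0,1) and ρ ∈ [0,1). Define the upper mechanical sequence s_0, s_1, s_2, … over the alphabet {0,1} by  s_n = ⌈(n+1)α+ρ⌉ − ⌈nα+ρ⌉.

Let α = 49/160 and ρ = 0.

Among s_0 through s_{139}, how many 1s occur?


#1s = Σ_{n=0}^{139} s_n = Σ_{n=0}^{139} (⌈(n+1)α+ρ⌉ − ⌈nα+ρ⌉)
the sum telescopes: every ⌈nα+ρ⌉ with 0 < n < 140 appears once with + and once with −, leaving ⌈140α+ρ⌉ − ⌈0·α+ρ⌉
140α + ρ = (140·49) / 160 = 6860/160
ρ = 0/160
⌈6860/160⌉ = 43,  ⌈0/160⌉ = 0
#1s = 43 − 0 = 43

43


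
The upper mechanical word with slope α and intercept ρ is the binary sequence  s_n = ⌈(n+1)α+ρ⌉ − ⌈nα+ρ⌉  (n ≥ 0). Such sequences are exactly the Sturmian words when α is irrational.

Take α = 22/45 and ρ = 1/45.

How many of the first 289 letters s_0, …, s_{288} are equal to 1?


141

#1s = Σ_{n=0}^{288} s_n = Σ_{n=0}^{288} (⌈(n+1)α+ρ⌉ − ⌈nα+ρ⌉)
the sum telescopes: every ⌈nα+ρ⌉ with 0 < n < 289 appears once with + and once with −, leaving ⌈289α+ρ⌉ − ⌈0·α+ρ⌉
289α + ρ = (289·22 + 1) / 45 = 6359/45
ρ = 1/45
⌈6359/45⌉ = 142,  ⌈1/45⌉ = 1
#1s = 142 − 1 = 141


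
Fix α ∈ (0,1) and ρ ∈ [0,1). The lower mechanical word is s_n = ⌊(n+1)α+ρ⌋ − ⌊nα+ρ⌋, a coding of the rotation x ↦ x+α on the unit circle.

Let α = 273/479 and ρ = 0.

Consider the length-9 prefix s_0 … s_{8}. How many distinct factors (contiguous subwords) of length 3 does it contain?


3

t_n = ⌊(n·273)/479⌋ for n = 0 … 9:
  n=0…9: ⌊0/479⌋=0 ⌊273/479⌋=0 ⌊546/479⌋=1 ⌊819/479⌋=1 ⌊1092/479⌋=2 ⌊1365/479⌋=2 ⌊1638/479⌋=3 ⌊1911/479⌋=3 ⌊2184/479⌋=4 ⌊2457/479⌋=5
s_n = t_(n+1) − t_n for n = 0 … 8 gives
prefix = 010101011
slide a length-3 window over [0..2] … [6..8] (7 windows); first occurrence of each distinct factor:
  [  0..  2] 010
  [  1..  3] 101
  [  6..  8] 011
  (the other 4 windows repeat one of these)
distinct factors: {010, 011, 101}
count = 3  (Sturmian bound for length 3 is 4)


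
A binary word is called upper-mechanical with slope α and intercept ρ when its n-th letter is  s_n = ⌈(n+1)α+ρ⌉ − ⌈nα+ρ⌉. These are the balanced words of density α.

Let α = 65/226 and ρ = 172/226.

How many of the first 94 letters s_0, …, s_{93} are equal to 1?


27

#1s = Σ_{n=0}^{93} s_n = Σ_{n=0}^{93} (⌈(n+1)α+ρ⌉ − ⌈nα+ρ⌉)
the sum telescopes: every ⌈nα+ρ⌉ with 0 < n < 94 appears once with + and once with −, leaving ⌈94α+ρ⌉ − ⌈0·α+ρ⌉
94α + ρ = (94·65 + 172) / 226 = 6282/226
ρ = 172/226
⌈6282/226⌉ = 28,  ⌈172/226⌉ = 1
#1s = 28 − 1 = 27


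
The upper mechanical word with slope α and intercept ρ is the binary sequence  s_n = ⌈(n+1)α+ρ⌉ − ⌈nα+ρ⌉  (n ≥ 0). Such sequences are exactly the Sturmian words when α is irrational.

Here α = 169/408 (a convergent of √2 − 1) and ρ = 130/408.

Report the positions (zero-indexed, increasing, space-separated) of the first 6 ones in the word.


1 4 6 8 11 13

n=0: ⌈299/408⌉−⌈130/408⌉ = 1−1 = 0
n=1: ⌈468/408⌉−⌈299/408⌉ = 2−1 = 1  ← one
n=2: ⌈637/408⌉−⌈468/408⌉ = 2−2 = 0
n=3: ⌈806/408⌉−⌈637/408⌉ = 2−2 = 0
n=4: ⌈975/408⌉−⌈806/408⌉ = 3−2 = 1  ← one
n=5: ⌈1144/408⌉−⌈975/408⌉ = 3−3 = 0
n=6: ⌈1313/408⌉−⌈1144/408⌉ = 4−3 = 1  ← one
n=7: ⌈1482/408⌉−⌈1313/408⌉ = 4−4 = 0
n=8: ⌈1651/408⌉−⌈1482/408⌉ = 5−4 = 1  ← one
n=9: ⌈1820/408⌉−⌈1651/408⌉ = 5−5 = 0
n=10: ⌈1989/408⌉−⌈1820/408⌉ = 5−5 = 0
n=11: ⌈2158/408⌉−⌈1989/408⌉ = 6−5 = 1  ← one
n=12: ⌈2327/408⌉−⌈2158/408⌉ = 6−6 = 0
n=13: ⌈2496/408⌉−⌈2327/408⌉ = 7−6 = 1  ← one
positions of the first 6 ones: 1 4 6 8 11 13


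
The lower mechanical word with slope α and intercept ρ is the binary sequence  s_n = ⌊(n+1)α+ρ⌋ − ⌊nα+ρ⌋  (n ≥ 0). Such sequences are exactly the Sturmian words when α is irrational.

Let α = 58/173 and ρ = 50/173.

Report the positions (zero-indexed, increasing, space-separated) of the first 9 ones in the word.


2 5 8 11 14 17 20 22 25

n=0: ⌊108/173⌋−⌊50/173⌋ = 0−0 = 0
n=1: ⌊166/173⌋−⌊108/173⌋ = 0−0 = 0
n=2: ⌊224/173⌋−⌊166/173⌋ = 1−0 = 1  ← one
n=3: ⌊282/173⌋−⌊224/173⌋ = 1−1 = 0
n=4: ⌊340/173⌋−⌊282/173⌋ = 1−1 = 0
n=5: ⌊398/173⌋−⌊340/173⌋ = 2−1 = 1  ← one
n=6: ⌊456/173⌋−⌊398/173⌋ = 2−2 = 0
n=7: ⌊514/173⌋−⌊456/173⌋ = 2−2 = 0
n=8: ⌊572/173⌋−⌊514/173⌋ = 3−2 = 1  ← one
n=9: ⌊630/173⌋−⌊572/173⌋ = 3−3 = 0
n=10: ⌊688/173⌋−⌊630/173⌋ = 3−3 = 0
n=11: ⌊746/173⌋−⌊688/173⌋ = 4−3 = 1  ← one
n=12: ⌊804/173⌋−⌊746/173⌋ = 4−4 = 0
n=13: ⌊862/173⌋−⌊804/173⌋ = 4−4 = 0
n=14: ⌊920/173⌋−⌊862/173⌋ = 5−4 = 1  ← one
n=15: ⌊978/173⌋−⌊920/173⌋ = 5−5 = 0
n=16: ⌊1036/173⌋−⌊978/173⌋ = 5−5 = 0
n=17: ⌊1094/173⌋−⌊1036/173⌋ = 6−5 = 1  ← one
n=18: ⌊1152/173⌋−⌊1094/173⌋ = 6−6 = 0
n=19: ⌊1210/173⌋−⌊1152/173⌋ = 6−6 = 0
n=20: ⌊1268/173⌋−⌊1210/173⌋ = 7−6 = 1  ← one
n=21: ⌊1326/173⌋−⌊1268/173⌋ = 7−7 = 0
n=22: ⌊1384/173⌋−⌊1326/173⌋ = 8−7 = 1  ← one
n=23: ⌊1442/173⌋−⌊1384/173⌋ = 8−8 = 0
n=24: ⌊1500/173⌋−⌊1442/173⌋ = 8−8 = 0
n=25: ⌊1558/173⌋−⌊1500/173⌋ = 9−8 = 1  ← one
positions of the first 9 ones: 2 5 8 11 14 17 20 22 25
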